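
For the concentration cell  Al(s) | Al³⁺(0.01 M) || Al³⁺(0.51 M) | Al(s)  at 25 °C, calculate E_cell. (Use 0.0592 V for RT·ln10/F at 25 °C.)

0.034 V

Both half-cells are Al³⁺/Al, so E°_cell = 0. The concentrated side is the cathode; the cell reaction moves Al³⁺ from high to low concentration with n = 3.
Q = [Al³⁺]_dilute/[Al³⁺]_conc = 0.01/0.51 = 0.0196.
E = 0 − (0.0592/3) log Q = −(0.0592/3)(-1.708) = 0.0337 V.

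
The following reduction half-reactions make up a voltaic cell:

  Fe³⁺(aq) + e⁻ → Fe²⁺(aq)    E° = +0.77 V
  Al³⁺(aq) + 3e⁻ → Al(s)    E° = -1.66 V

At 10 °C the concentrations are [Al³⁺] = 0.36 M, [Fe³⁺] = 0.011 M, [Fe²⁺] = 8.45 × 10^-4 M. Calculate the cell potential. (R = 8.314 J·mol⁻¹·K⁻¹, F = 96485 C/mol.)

2.50 V

The Fe³⁺/Fe²⁺ couple has the higher reduction potential and acts as the cathode, so E°_cell = +0.77 − (-1.66) = 2.43 V.
Balancing electrons gives n = 3; the reaction quotient is Q = [Al³⁺]·[Fe²⁺]^3/[Fe³⁺]^3 = 1.63 × 10^-4.
E = E° − (RT/nF) ln Q = 2.43 − (8.314×283)/(3×96485) × (-8.721) = 2.430 + 0.071 = 2.501 V.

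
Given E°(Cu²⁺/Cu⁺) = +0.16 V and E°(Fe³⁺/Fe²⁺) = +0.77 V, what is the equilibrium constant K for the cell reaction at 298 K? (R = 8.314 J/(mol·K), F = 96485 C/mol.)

E°_cell = +0.77 − (+0.16) = 0.61 V, with n = 1 electron transferred.
At equilibrium E = 0, so the Nernst equation gives ln K = nFE°/RT = (1)(96485)(0.61)/((8.314)(298)) = 23.76.
K = e^23.76 = 2.1 × 10^10.

2.1 × 10^10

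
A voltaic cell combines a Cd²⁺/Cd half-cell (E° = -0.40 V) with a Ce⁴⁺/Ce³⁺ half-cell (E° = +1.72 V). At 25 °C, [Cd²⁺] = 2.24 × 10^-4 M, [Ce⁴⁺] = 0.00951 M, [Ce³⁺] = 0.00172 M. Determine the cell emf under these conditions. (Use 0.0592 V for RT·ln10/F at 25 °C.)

2.27 V

The Ce⁴⁺/Ce³⁺ couple has the higher reduction potential and acts as the cathode, so E°_cell = +1.72 − (-0.40) = 2.12 V.
Balancing electrons gives n = 2; the reaction quotient is Q = [Cd²⁺]·[Ce³⁺]^2/[Ce⁴⁺]^2 = 7.33 × 10^-6.
At 25 °C, E = E° − (0.0592/n) log Q = 2.12 − (0.0592/2)(-5.135) = 2.120 + 0.152 = 2.272 V.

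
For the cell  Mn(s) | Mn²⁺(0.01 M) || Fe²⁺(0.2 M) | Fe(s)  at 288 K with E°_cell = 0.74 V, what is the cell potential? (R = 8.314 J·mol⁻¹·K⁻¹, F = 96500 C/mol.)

0.777 V

Balancing electrons gives n = 2; the reaction quotient is Q = [Mn²⁺]/[Fe²⁺] = 0.0500.
E = E° − (RT/nF) ln Q = 0.74 − (8.314×288)/(2×96500) × (-2.996) = 0.740 + 0.037 = 0.777 V.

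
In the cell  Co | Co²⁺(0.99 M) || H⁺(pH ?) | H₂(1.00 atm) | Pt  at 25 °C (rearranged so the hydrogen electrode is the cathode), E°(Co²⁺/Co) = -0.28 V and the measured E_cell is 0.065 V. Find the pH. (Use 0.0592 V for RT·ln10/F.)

pH = 3.63

E°_cell = 0.28 V and n = 2.
log Q = n(E° − E)/0.0592 = 2×(0.28 − 0.065)/0.0592 = 7.264.
With Q = [Co²⁺]·P(H₂) / [H⁺]^2, solving for [H⁺] gives log[H⁺] = -3.634, so pH = 3.63.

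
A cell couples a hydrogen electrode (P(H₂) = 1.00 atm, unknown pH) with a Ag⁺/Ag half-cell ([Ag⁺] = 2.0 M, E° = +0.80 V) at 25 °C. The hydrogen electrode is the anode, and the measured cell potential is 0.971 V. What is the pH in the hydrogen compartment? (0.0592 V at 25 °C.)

E°_cell = 0.80 V and n = 2.
log Q = n(E° − E)/0.0592 = 2×(0.80 − 0.971)/0.0592 = -5.777.
With Q = [H⁺]^2 / ([Ag⁺]^2·P(H₂)), solving for [H⁺] gives log[H⁺] = -2.587, so pH = 2.59.

pH = 2.59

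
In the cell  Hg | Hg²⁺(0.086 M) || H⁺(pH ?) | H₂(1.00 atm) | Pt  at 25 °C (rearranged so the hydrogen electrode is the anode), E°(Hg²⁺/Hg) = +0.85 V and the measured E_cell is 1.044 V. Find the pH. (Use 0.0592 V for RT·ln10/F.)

pH = 3.81

E°_cell = 0.85 V and n = 2.
log Q = n(E° − E)/0.0592 = 2×(0.85 − 1.044)/0.0592 = -6.554.
With Q = [H⁺]^2 / ([Hg²⁺]·P(H₂)), solving for [H⁺] gives log[H⁺] = -3.810, so pH = 3.81.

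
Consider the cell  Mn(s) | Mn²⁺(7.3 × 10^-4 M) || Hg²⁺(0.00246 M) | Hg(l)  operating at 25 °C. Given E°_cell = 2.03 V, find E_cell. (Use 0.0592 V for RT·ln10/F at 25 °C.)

Balancing electrons gives n = 2; the reaction quotient is Q = [Mn²⁺]/[Hg²⁺] = 0.297.
At 25 °C, E = E° − (0.0592/n) log Q = 2.03 − (0.0592/2)(-0.528) = 2.030 + 0.016 = 2.046 V.

2.05 V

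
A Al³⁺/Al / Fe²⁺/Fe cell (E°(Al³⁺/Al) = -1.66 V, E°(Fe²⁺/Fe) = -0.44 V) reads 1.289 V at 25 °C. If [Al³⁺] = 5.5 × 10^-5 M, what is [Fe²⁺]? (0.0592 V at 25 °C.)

From the Nernst equation, log Q = n(E° − E)/0.0592 = 6(1.22 − 1.289)/0.0592 = -6.993, so Q = 1.02 × 10^-7.
With Q = [Al³⁺]^2/[Fe²⁺]^3 and the known concentrations, [Fe²⁺]^3 in the denominator gives [Fe²⁺] = 0.31 M.

0.31 M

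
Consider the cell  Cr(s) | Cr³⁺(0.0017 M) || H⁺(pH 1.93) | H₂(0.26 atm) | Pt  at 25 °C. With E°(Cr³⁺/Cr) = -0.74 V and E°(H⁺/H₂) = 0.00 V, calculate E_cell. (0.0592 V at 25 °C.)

0.70 V

The hydrogen couple is the cathode, so E°_cell = 0.74 V; n = 6.
[H⁺] = 10^(−1.93) = 0.012 M, and Q = [Cr³⁺]^2·P(H₂)^3 / [H⁺]^6 = 1.93 × 10^4.
E = E° − (0.0592/6) log Q = 0.74 − (0.0592/6)(4.286) = 0.698 V.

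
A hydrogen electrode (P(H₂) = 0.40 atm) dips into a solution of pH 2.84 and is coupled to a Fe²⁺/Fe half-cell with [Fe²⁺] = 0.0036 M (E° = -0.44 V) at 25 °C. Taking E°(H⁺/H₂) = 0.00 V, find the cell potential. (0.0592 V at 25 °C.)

The hydrogen couple is the cathode, so E°_cell = 0.44 V; n = 2.
[H⁺] = 10^(−2.84) = 0.0014 M, and Q = [Fe²⁺]·P(H₂) / [H⁺]^2 = 689.
E = E° − (0.0592/2) log Q = 0.44 − (0.0592/2)(2.838) = 0.356 V.

0.36 V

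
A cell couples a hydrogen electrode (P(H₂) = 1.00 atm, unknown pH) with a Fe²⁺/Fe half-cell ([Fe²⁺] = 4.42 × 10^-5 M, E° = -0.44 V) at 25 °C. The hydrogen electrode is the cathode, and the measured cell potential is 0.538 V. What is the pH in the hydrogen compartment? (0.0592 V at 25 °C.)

E°_cell = 0.44 V and n = 2.
log Q = n(E° − E)/0.0592 = 2×(0.44 − 0.538)/0.0592 = -3.311.
With Q = [Fe²⁺]·P(H₂) / [H⁺]^2, solving for [H⁺] gives log[H⁺] = -0.522, so pH = 0.52.

pH = 0.52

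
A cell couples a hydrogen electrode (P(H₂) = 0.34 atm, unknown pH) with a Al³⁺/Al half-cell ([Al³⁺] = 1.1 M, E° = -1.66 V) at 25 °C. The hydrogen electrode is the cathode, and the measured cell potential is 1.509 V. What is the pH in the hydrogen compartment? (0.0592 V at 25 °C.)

E°_cell = 1.66 V and n = 6.
log Q = n(E° − E)/0.0592 = 6×(1.66 − 1.509)/0.0592 = 15.304.
With Q = [Al³⁺]^2·P(H₂)^3 / [H⁺]^6, solving for [H⁺] gives log[H⁺] = -2.771, so pH = 2.77.

pH = 2.77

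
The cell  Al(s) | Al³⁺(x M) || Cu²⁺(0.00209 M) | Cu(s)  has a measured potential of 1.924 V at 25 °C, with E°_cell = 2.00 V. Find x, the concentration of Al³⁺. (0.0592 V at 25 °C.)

0.68 M

From the Nernst equation, log Q = n(E° − E)/0.0592 = 6(2.00 − 1.924)/0.0592 = 7.703, so Q = 5.04 × 10^7.
With Q = [Al³⁺]^2/[Cu²⁺]^3 and the known concentrations, [Al³⁺]^2 in the numerator gives [Al³⁺] = 0.68 M.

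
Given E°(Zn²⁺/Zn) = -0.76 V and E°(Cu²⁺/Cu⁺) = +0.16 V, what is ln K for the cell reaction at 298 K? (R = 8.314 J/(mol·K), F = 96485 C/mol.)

E°_cell = +0.16 − (-0.76) = 0.92 V, with n = 2 electrons transferred.
At equilibrium E = 0, so the Nernst equation gives ln K = nFE°/RT = (2)(96485)(0.92)/((8.314)(298)) = 71.66.

ln K = 71.7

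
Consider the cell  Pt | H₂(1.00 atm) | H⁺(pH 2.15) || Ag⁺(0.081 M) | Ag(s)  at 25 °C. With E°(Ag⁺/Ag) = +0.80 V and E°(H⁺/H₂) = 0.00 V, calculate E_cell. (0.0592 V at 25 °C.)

0.86 V

The Ag⁺/Ag couple is the cathode, so E°_cell = 0.80 V; n = 2.
[H⁺] = 10^(−2.15) = 0.0071 M, and Q = [H⁺]^2 / ([Ag⁺]^2·P(H₂)) = 0.00764.
E = E° − (0.0592/2) log Q = 0.80 − (0.0592/2)(-2.117) = 0.863 V.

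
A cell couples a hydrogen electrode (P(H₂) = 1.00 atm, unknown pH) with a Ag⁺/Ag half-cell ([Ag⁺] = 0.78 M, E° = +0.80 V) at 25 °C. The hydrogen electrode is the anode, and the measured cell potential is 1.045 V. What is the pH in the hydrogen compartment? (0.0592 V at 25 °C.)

pH = 4.25

E°_cell = 0.80 V and n = 2.
log Q = n(E° − E)/0.0592 = 2×(0.80 − 1.045)/0.0592 = -8.277.
With Q = [H⁺]^2 / ([Ag⁺]^2·P(H₂)), solving for [H⁺] gives log[H⁺] = -4.246, so pH = 4.25.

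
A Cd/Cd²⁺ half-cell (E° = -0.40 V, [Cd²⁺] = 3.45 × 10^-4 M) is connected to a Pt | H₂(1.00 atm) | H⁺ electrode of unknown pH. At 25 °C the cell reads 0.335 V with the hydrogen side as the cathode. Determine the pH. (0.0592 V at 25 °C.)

pH = 2.83

E°_cell = 0.40 V and n = 2.
log Q = n(E° − E)/0.0592 = 2×(0.40 − 0.335)/0.0592 = 2.196.
With Q = [Cd²⁺]·P(H₂) / [H⁺]^2, solving for [H⁺] gives log[H⁺] = -2.829, so pH = 2.83.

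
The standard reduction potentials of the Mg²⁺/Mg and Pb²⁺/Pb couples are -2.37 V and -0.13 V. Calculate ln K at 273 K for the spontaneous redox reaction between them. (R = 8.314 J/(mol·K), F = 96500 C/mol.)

E°_cell = -0.13 − (-2.37) = 2.24 V, with n = 2 electrons transferred.
At equilibrium E = 0, so the Nernst equation gives ln K = nFE°/RT = (2)(96500)(2.24)/((8.314)(273)) = 190.47.

ln K = 190.5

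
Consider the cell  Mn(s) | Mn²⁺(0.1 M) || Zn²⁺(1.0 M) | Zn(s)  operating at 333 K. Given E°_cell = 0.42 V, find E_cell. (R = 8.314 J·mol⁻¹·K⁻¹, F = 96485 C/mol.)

Balancing electrons gives n = 2; the reaction quotient is Q = [Mn²⁺]/[Zn²⁺] = 0.100.
E = E° − (RT/nF) ln Q = 0.42 − (8.314×333)/(2×96485) × (-2.303) = 0.420 + 0.033 = 0.453 V.

0.453 V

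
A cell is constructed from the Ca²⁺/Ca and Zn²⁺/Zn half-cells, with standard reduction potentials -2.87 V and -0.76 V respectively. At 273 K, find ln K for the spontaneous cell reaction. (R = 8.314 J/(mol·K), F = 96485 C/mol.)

E°_cell = -0.76 − (-2.87) = 2.11 V, with n = 2 electrons transferred.
At equilibrium E = 0, so the Nernst equation gives ln K = nFE°/RT = (2)(96485)(2.11)/((8.314)(273)) = 179.39.

ln K = 179.4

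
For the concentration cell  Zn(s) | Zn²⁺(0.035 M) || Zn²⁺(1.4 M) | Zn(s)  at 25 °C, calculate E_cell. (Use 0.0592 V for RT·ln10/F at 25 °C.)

0.047 V

Both half-cells are Zn²⁺/Zn, so E°_cell = 0. The concentrated side is the cathode; the cell reaction moves Zn²⁺ from high to low concentration with n = 2.
Q = [Zn²⁺]_dilute/[Zn²⁺]_conc = 0.035/1.4 = 0.0250.
E = 0 − (0.0592/2) log Q = −(0.0592/2)(-1.602) = 0.0474 V.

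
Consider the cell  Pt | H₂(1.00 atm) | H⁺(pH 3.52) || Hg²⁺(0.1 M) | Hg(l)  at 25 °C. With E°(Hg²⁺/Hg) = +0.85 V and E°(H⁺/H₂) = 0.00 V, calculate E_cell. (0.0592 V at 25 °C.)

The Hg²⁺/Hg couple is the cathode, so E°_cell = 0.85 V; n = 2.
[H⁺] = 10^(−3.52) = 3 × 10^-4 M, and Q = [H⁺]^2 / ([Hg²⁺]·P(H₂)) = 9.12 × 10^-7.
E = E° − (0.0592/2) log Q = 0.85 − (0.0592/2)(-6.040) = 1.029 V.

1.03 V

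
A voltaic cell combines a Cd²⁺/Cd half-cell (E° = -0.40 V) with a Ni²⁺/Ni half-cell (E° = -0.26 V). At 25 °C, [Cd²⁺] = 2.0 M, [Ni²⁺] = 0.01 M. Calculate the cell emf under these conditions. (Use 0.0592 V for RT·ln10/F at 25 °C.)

The Ni²⁺/Ni couple has the higher reduction potential and acts as the cathode, so E°_cell = -0.26 − (-0.40) = 0.14 V.
Balancing electrons gives n = 2; the reaction quotient is Q = [Cd²⁺]/[Ni²⁺] = 200.
At 25 °C, E = E° − (0.0592/n) log Q = 0.14 − (0.0592/2)(2.301) = 0.140 − 0.068 = 0.072 V.

0.072 V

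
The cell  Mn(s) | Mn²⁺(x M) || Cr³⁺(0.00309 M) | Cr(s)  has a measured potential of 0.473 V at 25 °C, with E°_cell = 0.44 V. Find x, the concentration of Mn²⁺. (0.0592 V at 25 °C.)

From the Nernst equation, log Q = n(E° − E)/0.0592 = 6(0.44 − 0.473)/0.0592 = -3.345, so Q = 4.52 × 10^-4.
With Q = [Mn²⁺]^3/[Cr³⁺]^2 and the known concentrations, [Mn²⁺]^3 in the numerator gives [Mn²⁺] = 0.0016 M.

0.0016 M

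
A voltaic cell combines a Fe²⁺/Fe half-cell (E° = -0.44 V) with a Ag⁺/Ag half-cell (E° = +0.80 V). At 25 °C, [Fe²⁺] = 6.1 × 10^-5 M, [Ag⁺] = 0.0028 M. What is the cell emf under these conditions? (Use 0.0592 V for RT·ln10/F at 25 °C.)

1.21 V

The Ag⁺/Ag couple has the higher reduction potential and acts as the cathode, so E°_cell = +0.80 − (-0.44) = 1.24 V.
Balancing electrons gives n = 2; the reaction quotient is Q = [Fe²⁺]/[Ag⁺]^2 = 7.78.
At 25 °C, E = E° − (0.0592/n) log Q = 1.24 − (0.0592/2)(0.891) = 1.240 − 0.026 = 1.214 V.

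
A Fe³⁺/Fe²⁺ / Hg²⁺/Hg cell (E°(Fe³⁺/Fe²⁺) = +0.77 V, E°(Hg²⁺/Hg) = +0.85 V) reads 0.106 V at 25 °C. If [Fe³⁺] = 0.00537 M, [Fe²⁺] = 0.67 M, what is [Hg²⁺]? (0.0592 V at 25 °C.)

From the Nernst equation, log Q = n(E° − E)/0.0592 = 2(0.08 − 0.106)/0.0592 = -0.878, so Q = 0.132.
With Q = [Fe³⁺]^2/([Fe²⁺]^2·[Hg²⁺]) and the known concentrations, [Hg²⁺] in the denominator gives [Hg²⁺] = 4.9 × 10^-4 M.

4.9 × 10^-4 M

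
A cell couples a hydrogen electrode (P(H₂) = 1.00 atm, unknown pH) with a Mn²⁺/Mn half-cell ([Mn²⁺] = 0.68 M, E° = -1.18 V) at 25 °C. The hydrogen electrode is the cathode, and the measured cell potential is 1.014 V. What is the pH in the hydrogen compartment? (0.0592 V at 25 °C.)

pH = 2.89

E°_cell = 1.18 V and n = 2.
log Q = n(E° − E)/0.0592 = 2×(1.18 − 1.014)/0.0592 = 5.608.
With Q = [Mn²⁺]·P(H₂) / [H⁺]^2, solving for [H⁺] gives log[H⁺] = -2.888, so pH = 2.89.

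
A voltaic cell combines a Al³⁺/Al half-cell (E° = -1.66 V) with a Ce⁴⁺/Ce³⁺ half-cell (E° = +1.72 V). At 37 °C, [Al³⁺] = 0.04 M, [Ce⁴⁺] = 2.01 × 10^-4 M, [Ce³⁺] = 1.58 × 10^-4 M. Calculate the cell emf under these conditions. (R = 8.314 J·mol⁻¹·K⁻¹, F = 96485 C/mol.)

The Ce⁴⁺/Ce³⁺ couple has the higher reduction potential and acts as the cathode, so E°_cell = +1.72 − (-1.66) = 3.38 V.
Balancing electrons gives n = 3; the reaction quotient is Q = [Al³⁺]·[Ce³⁺]^3/[Ce⁴⁺]^3 = 0.0194.
E = E° − (RT/nF) ln Q = 3.38 − (8.314×310)/(3×96485) × (-3.941) = 3.380 + 0.035 = 3.415 V.

3.42 V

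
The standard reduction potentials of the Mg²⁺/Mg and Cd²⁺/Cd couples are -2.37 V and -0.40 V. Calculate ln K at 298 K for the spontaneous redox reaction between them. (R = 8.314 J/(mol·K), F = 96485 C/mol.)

E°_cell = -0.40 − (-2.37) = 1.97 V, with n = 2 electrons transferred.
At equilibrium E = 0, so the Nernst equation gives ln K = nFE°/RT = (2)(96485)(1.97)/((8.314)(298)) = 153.44.

ln K = 153.4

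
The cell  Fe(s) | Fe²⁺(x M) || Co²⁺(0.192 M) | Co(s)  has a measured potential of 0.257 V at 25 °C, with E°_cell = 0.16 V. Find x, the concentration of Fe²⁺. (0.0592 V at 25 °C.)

From the Nernst equation, log Q = n(E° − E)/0.0592 = 2(0.16 − 0.257)/0.0592 = -3.277, so Q = 5.28 × 10^-4.
With Q = [Fe²⁺]/[Co²⁺] and the known concentrations, [Fe²⁺] in the numerator gives [Fe²⁺] = 1 × 10^-4 M.

1 × 10^-4 M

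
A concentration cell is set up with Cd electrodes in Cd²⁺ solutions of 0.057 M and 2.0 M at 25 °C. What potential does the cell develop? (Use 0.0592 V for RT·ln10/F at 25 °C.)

0.046 V

Both half-cells are Cd²⁺/Cd, so E°_cell = 0. The concentrated side is the cathode; the cell reaction moves Cd²⁺ from high to low concentration with n = 2.
Q = [Cd²⁺]_dilute/[Cd²⁺]_conc = 0.057/2.0 = 0.0285.
E = 0 − (0.0592/2) log Q = −(0.0592/2)(-1.545) = 0.0457 V.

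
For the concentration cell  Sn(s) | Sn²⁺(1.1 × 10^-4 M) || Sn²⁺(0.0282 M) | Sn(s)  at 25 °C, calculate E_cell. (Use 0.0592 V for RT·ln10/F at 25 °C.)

0.071 V

Both half-cells are Sn²⁺/Sn, so E°_cell = 0. The concentrated side is the cathode; the cell reaction moves Sn²⁺ from high to low concentration with n = 2.
Q = [Sn²⁺]_dilute/[Sn²⁺]_conc = 1.1 × 10^-4/0.0282 = 0.00390.
E = 0 − (0.0592/2) log Q = −(0.0592/2)(-2.409) = 0.0713 V.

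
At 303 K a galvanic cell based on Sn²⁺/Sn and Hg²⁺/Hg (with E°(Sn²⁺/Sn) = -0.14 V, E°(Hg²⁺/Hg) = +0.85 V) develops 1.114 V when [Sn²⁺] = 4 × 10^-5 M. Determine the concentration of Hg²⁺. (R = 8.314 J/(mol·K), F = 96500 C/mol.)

0.53 M

From the Nernst equation, ln Q = nF(E° − E)/RT = 2×96500×(0.99 − 1.114)/(8.314×303) = -9.500, so Q = 7.48 × 10^-5.
With Q = [Sn²⁺]/[Hg²⁺] and the known concentrations, [Hg²⁺] in the denominator gives [Hg²⁺] = 0.53 M.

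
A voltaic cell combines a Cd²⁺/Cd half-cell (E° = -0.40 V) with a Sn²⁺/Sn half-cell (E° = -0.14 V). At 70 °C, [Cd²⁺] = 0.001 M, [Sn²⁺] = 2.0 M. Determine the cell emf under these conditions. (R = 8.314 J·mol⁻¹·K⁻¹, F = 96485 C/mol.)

0.372 V

The Sn²⁺/Sn couple has the higher reduction potential and acts as the cathode, so E°_cell = -0.14 − (-0.40) = 0.26 V.
Balancing electrons gives n = 2; the reaction quotient is Q = [Cd²⁺]/[Sn²⁺] = 5 × 10^-4.
E = E° − (RT/nF) ln Q = 0.26 − (8.314×343)/(2×96485) × (-7.601) = 0.260 + 0.112 = 0.372 V.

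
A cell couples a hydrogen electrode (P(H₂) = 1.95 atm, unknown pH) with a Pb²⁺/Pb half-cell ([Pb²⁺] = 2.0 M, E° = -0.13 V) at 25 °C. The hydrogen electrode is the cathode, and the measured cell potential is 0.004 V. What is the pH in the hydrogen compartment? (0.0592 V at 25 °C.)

E°_cell = 0.13 V and n = 2.
log Q = n(E° − E)/0.0592 = 2×(0.13 − 0.004)/0.0592 = 4.257.
With Q = [Pb²⁺]·P(H₂) / [H⁺]^2, solving for [H⁺] gives log[H⁺] = -1.833, so pH = 1.83.

pH = 1.83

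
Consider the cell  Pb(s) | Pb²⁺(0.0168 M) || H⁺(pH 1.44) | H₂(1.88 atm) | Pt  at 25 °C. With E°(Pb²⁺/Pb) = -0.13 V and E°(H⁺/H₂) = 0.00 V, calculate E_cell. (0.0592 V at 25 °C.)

0.089 V

The hydrogen couple is the cathode, so E°_cell = 0.13 V; n = 2.
[H⁺] = 10^(−1.44) = 0.036 M, and Q = [Pb²⁺]·P(H₂) / [H⁺]^2 = 24.0.
E = E° − (0.0592/2) log Q = 0.13 − (0.0592/2)(1.379) = 0.089 V.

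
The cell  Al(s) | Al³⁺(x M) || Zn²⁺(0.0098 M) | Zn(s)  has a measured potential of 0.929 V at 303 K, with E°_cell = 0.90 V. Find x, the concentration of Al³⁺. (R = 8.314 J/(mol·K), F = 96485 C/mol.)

From the Nernst equation, ln Q = nF(E° − E)/RT = 6×96485×(0.90 − 0.929)/(8.314×303) = -6.664, so Q = 0.00128.
With Q = [Al³⁺]^2/[Zn²⁺]^3 and the known concentrations, [Al³⁺]^2 in the numerator gives [Al³⁺] = 3.5 × 10^-5 M.

3.5 × 10^-5 M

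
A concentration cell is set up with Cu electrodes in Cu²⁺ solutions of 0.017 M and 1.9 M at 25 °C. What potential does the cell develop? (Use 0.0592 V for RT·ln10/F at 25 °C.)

Both half-cells are Cu²⁺/Cu, so E°_cell = 0. The concentrated side is the cathode; the cell reaction moves Cu²⁺ from high to low concentration with n = 2.
Q = [Cu²⁺]_dilute/[Cu²⁺]_conc = 0.017/1.9 = 0.00895.
E = 0 − (0.0592/2) log Q = −(0.0592/2)(-2.048) = 0.0606 V.

0.061 V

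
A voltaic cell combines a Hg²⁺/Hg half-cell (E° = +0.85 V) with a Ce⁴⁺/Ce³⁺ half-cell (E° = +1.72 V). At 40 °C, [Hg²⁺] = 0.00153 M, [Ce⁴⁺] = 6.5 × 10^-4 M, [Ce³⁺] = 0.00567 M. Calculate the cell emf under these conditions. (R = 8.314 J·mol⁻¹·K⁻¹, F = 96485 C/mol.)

0.899 V

The Ce⁴⁺/Ce³⁺ couple has the higher reduction potential and acts as the cathode, so E°_cell = +1.72 − (+0.85) = 0.87 V.
Balancing electrons gives n = 2; the reaction quotient is Q = [Hg²⁺]·[Ce³⁺]^2/[Ce⁴⁺]^2 = 0.116.
E = E° − (RT/nF) ln Q = 0.87 − (8.314×313)/(2×96485) × (-2.151) = 0.870 + 0.029 = 0.899 V.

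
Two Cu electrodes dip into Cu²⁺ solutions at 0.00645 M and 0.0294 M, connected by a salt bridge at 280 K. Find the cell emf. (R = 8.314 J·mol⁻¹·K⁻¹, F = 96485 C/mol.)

Both half-cells are Cu²⁺/Cu, so E°_cell = 0. The concentrated side is the cathode; the cell reaction moves Cu²⁺ from high to low concentration with n = 2.
Q = [Cu²⁺]_dilute/[Cu²⁺]_conc = 0.00645/0.0294 = 0.219.
E = 0 − (RT/nF) ln Q = −((8.314×280)/(2×96485))(-1.517) = 0.0183 V.

0.018 V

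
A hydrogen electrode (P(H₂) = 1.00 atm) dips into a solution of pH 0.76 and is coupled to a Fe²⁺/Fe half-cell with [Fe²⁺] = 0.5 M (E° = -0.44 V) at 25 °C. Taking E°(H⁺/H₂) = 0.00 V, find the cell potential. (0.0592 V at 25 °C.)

The hydrogen couple is the cathode, so E°_cell = 0.44 V; n = 2.
[H⁺] = 10^(−0.76) = 0.17 M, and Q = [Fe²⁺]·P(H₂) / [H⁺]^2 = 16.6.
E = E° − (0.0592/2) log Q = 0.44 − (0.0592/2)(1.219) = 0.404 V.

0.40 V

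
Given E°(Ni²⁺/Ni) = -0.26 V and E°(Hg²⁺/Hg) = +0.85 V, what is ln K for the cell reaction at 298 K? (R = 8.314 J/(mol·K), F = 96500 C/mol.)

ln K = 86.5

E°_cell = +0.85 − (-0.26) = 1.11 V, with n = 2 electrons transferred.
At equilibrium E = 0, so the Nernst equation gives ln K = nFE°/RT = (2)(96500)(1.11)/((8.314)(298)) = 86.47.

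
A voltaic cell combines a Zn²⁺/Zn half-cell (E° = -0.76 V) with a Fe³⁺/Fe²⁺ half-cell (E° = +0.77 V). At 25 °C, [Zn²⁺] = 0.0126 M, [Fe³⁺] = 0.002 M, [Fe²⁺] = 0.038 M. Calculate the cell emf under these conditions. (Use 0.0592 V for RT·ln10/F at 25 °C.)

1.51 V

The Fe³⁺/Fe²⁺ couple has the higher reduction potential and acts as the cathode, so E°_cell = +0.77 − (-0.76) = 1.53 V.
Balancing electrons gives n = 2; the reaction quotient is Q = [Zn²⁺]·[Fe²⁺]^2/[Fe³⁺]^2 = 4.55.
At 25 °C, E = E° − (0.0592/n) log Q = 1.53 − (0.0592/2)(0.658) = 1.530 − 0.019 = 1.511 V.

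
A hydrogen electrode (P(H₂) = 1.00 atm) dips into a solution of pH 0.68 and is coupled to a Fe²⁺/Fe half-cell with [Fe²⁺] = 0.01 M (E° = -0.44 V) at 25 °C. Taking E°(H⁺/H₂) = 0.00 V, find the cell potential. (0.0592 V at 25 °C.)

The hydrogen couple is the cathode, so E°_cell = 0.44 V; n = 2.
[H⁺] = 10^(−0.68) = 0.21 M, and Q = [Fe²⁺]·P(H₂) / [H⁺]^2 = 0.229.
E = E° − (0.0592/2) log Q = 0.44 − (0.0592/2)(-0.640) = 0.459 V.

0.46 V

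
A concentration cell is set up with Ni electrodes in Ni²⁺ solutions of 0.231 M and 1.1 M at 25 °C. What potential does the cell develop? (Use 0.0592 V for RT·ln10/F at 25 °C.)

0.020 V

Both half-cells are Ni²⁺/Ni, so E°_cell = 0. The concentrated side is the cathode; the cell reaction moves Ni²⁺ from high to low concentration with n = 2.
Q = [Ni²⁺]_dilute/[Ni²⁺]_conc = 0.231/1.1 = 0.210.
E = 0 − (0.0592/2) log Q = −(0.0592/2)(-0.678) = 0.0201 V.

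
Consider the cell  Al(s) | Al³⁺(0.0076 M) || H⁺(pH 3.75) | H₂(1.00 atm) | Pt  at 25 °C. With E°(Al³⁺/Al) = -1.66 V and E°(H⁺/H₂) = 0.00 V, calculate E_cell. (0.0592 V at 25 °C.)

The hydrogen couple is the cathode, so E°_cell = 1.66 V; n = 6.
[H⁺] = 10^(−3.75) = 1.8 × 10^-4 M, and Q = [Al³⁺]^2·P(H₂)^3 / [H⁺]^6 = 1.83 × 10^18.
E = E° − (0.0592/6) log Q = 1.66 − (0.0592/6)(18.262) = 1.480 V.

1.48 V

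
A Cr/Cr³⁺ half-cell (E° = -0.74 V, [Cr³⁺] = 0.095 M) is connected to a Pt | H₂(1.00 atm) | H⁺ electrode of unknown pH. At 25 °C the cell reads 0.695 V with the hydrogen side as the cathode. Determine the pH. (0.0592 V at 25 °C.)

pH = 1.10

E°_cell = 0.74 V and n = 6.
log Q = n(E° − E)/0.0592 = 6×(0.74 − 0.695)/0.0592 = 4.561.
With Q = [Cr³⁺]^2·P(H₂)^3 / [H⁺]^6, solving for [H⁺] gives log[H⁺] = -1.101, so pH = 1.10.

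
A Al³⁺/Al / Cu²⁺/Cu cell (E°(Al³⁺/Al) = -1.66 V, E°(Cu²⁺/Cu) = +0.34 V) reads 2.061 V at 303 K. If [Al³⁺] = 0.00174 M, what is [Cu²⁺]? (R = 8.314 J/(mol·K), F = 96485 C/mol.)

From the Nernst equation, ln Q = nF(E° − E)/RT = 6×96485×(2.00 − 2.061)/(8.314×303) = -14.018, so Q = 8.17 × 10^-7.
With Q = [Al³⁺]^2/[Cu²⁺]^3 and the known concentrations, [Cu²⁺]^3 in the denominator gives [Cu²⁺] = 1.5 M.

1.5 M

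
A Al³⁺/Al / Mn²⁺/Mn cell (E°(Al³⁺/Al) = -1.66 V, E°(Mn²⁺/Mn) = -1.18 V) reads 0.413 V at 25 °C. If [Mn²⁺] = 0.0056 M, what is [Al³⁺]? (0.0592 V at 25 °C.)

1.0 M

From the Nernst equation, log Q = n(E° − E)/0.0592 = 6(0.48 − 0.413)/0.0592 = 6.791, so Q = 6.17 × 10^6.
With Q = [Al³⁺]^2/[Mn²⁺]^3 and the known concentrations, [Al³⁺]^2 in the numerator gives [Al³⁺] = 1.0 M.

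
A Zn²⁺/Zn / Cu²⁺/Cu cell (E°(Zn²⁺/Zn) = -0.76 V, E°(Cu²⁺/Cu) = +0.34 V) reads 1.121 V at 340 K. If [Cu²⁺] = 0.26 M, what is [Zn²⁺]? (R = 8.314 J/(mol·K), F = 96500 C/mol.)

From the Nernst equation, ln Q = nF(E° − E)/RT = 2×96500×(1.10 − 1.121)/(8.314×340) = -1.434, so Q = 0.238.
With Q = [Zn²⁺]/[Cu²⁺] and the known concentrations, [Zn²⁺] in the numerator gives [Zn²⁺] = 0.062 M.

0.062 M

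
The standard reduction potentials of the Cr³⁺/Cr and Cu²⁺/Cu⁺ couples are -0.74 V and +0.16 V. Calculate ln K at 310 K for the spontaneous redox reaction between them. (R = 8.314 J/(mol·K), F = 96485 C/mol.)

E°_cell = +0.16 − (-0.74) = 0.90 V, with n = 3 electrons transferred.
At equilibrium E = 0, so the Nernst equation gives ln K = nFE°/RT = (3)(96485)(0.90)/((8.314)(310)) = 101.08.

ln K = 101.1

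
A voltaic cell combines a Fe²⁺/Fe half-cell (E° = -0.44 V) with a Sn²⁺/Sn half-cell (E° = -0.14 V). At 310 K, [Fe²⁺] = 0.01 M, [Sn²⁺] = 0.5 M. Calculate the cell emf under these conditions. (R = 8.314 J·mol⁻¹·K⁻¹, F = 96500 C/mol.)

The Sn²⁺/Sn couple has the higher reduction potential and acts as the cathode, so E°_cell = -0.14 − (-0.44) = 0.30 V.
Balancing electrons gives n = 2; the reaction quotient is Q = [Fe²⁺]/[Sn²⁺] = 0.0200.
E = E° − (RT/nF) ln Q = 0.30 − (8.314×310)/(2×96500) × (-3.912) = 0.300 + 0.052 = 0.352 V.

0.352 V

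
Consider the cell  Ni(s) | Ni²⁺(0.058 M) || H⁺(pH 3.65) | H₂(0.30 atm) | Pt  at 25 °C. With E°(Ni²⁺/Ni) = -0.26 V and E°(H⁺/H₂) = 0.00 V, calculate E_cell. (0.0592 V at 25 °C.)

0.096 V

The hydrogen couple is the cathode, so E°_cell = 0.26 V; n = 2.
[H⁺] = 10^(−3.65) = 2.2 × 10^-4 M, and Q = [Ni²⁺]·P(H₂) / [H⁺]^2 = 3.47 × 10^5.
E = E° − (0.0592/2) log Q = 0.26 − (0.0592/2)(5.541) = 0.096 V.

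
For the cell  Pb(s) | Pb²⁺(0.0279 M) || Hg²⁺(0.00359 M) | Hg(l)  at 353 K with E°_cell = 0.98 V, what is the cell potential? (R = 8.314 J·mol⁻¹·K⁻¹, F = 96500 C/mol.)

0.949 V

Balancing electrons gives n = 2; the reaction quotient is Q = [Pb²⁺]/[Hg²⁺] = 7.77.
E = E° − (RT/nF) ln Q = 0.98 − (8.314×353)/(2×96500) × (2.050) = 0.980 − 0.031 = 0.949 V.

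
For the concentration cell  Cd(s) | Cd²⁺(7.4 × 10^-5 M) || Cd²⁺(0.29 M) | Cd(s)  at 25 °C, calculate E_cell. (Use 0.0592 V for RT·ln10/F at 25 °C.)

Both half-cells are Cd²⁺/Cd, so E°_cell = 0. The concentrated side is the cathode; the cell reaction moves Cd²⁺ from high to low concentration with n = 2.
Q = [Cd²⁺]_dilute/[Cd²⁺]_conc = 7.4 × 10^-5/0.29 = 2.55 × 10^-4.
E = 0 − (0.0592/2) log Q = −(0.0592/2)(-3.593) = 0.1064 V.

0.11 V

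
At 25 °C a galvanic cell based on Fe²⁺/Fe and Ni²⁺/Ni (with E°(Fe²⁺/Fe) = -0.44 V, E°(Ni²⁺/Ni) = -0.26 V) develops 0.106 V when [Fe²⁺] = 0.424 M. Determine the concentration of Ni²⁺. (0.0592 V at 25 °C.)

From the Nernst equation, log Q = n(E° − E)/0.0592 = 2(0.18 − 0.106)/0.0592 = 2.500, so Q = 316.
With Q = [Fe²⁺]/[Ni²⁺] and the known concentrations, [Ni²⁺] in the denominator gives [Ni²⁺] = 0.0013 M.

0.0013 M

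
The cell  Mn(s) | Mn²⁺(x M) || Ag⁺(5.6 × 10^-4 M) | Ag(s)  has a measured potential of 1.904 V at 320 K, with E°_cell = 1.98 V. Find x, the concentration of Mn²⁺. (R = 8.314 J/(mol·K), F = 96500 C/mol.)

7.8 × 10^-5 M

From the Nernst equation, ln Q = nF(E° − E)/RT = 2×96500×(1.98 − 1.904)/(8.314×320) = 5.513, so Q = 248.
With Q = [Mn²⁺]/[Ag⁺]^2 and the known concentrations, [Mn²⁺] in the numerator gives [Mn²⁺] = 7.8 × 10^-5 M.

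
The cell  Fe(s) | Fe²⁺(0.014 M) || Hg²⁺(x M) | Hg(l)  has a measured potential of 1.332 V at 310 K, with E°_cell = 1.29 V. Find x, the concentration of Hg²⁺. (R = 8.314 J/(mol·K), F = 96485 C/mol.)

From the Nernst equation, ln Q = nF(E° − E)/RT = 2×96485×(1.29 − 1.332)/(8.314×310) = -3.145, so Q = 0.0431.
With Q = [Fe²⁺]/[Hg²⁺] and the known concentrations, [Hg²⁺] in the denominator gives [Hg²⁺] = 0.32 M.

0.32 M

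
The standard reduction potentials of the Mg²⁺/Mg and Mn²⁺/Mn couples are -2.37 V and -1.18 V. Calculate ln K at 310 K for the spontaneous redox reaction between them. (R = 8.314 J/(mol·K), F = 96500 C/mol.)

ln K = 89.1

E°_cell = -1.18 − (-2.37) = 1.19 V, with n = 2 electrons transferred.
At equilibrium E = 0, so the Nernst equation gives ln K = nFE°/RT = (2)(96500)(1.19)/((8.314)(310)) = 89.11.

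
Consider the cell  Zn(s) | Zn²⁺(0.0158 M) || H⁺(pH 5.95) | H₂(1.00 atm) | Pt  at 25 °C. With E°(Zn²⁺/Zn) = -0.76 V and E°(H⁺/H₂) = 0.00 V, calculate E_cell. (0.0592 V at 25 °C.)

The hydrogen couple is the cathode, so E°_cell = 0.76 V; n = 2.
[H⁺] = 10^(−5.95) = 1.1 × 10^-6 M, and Q = [Zn²⁺]·P(H₂) / [H⁺]^2 = 1.26 × 10^10.
E = E° − (0.0592/2) log Q = 0.76 − (0.0592/2)(10.099) = 0.461 V.

0.46 V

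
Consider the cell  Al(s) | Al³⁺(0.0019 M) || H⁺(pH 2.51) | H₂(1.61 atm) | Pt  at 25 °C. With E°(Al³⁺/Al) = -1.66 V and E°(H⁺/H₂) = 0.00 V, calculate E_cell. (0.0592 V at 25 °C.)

1.56 V

The hydrogen couple is the cathode, so E°_cell = 1.66 V; n = 6.
[H⁺] = 10^(−2.51) = 0.0031 M, and Q = [Al³⁺]^2·P(H₂)^3 / [H⁺]^6 = 1.73 × 10^10.
E = E° − (0.0592/6) log Q = 1.66 − (0.0592/6)(10.238) = 1.559 V.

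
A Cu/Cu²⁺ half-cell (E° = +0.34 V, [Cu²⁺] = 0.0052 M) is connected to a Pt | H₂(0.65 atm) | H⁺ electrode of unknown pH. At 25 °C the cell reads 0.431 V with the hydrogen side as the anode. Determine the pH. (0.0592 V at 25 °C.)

pH = 2.77

E°_cell = 0.34 V and n = 2.
log Q = n(E° − E)/0.0592 = 2×(0.34 − 0.431)/0.0592 = -3.074.
With Q = [H⁺]^2 / ([Cu²⁺]·P(H₂)), solving for [H⁺] gives log[H⁺] = -2.773, so pH = 2.77.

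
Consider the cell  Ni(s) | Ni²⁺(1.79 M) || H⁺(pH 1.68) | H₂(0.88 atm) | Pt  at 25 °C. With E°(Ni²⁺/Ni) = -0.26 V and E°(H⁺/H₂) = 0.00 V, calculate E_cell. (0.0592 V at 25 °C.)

The hydrogen couple is the cathode, so E°_cell = 0.26 V; n = 2.
[H⁺] = 10^(−1.68) = 0.021 M, and Q = [Ni²⁺]·P(H₂) / [H⁺]^2 = 3610.
E = E° − (0.0592/2) log Q = 0.26 − (0.0592/2)(3.557) = 0.155 V.

0.15 V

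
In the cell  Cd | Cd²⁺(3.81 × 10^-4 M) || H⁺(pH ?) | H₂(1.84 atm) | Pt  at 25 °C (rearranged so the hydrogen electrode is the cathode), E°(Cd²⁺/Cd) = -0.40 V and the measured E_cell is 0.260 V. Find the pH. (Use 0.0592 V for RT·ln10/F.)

E°_cell = 0.40 V and n = 2.
log Q = n(E° − E)/0.0592 = 2×(0.40 − 0.260)/0.0592 = 4.730.
With Q = [Cd²⁺]·P(H₂) / [H⁺]^2, solving for [H⁺] gives log[H⁺] = -3.942, so pH = 3.94.

pH = 3.94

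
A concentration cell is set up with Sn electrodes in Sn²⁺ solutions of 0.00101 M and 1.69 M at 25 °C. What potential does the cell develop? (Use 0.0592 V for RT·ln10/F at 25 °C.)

0.095 V

Both half-cells are Sn²⁺/Sn, so E°_cell = 0. The concentrated side is the cathode; the cell reaction moves Sn²⁺ from high to low concentration with n = 2.
Q = [Sn²⁺]_dilute/[Sn²⁺]_conc = 0.00101/1.69 = 5.98 × 10^-4.
E = 0 − (0.0592/2) log Q = −(0.0592/2)(-3.224) = 0.0954 V.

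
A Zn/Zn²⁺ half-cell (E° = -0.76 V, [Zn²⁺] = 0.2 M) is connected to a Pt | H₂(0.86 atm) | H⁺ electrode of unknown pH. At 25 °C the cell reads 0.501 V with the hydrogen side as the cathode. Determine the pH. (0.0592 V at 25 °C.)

E°_cell = 0.76 V and n = 2.
log Q = n(E° − E)/0.0592 = 2×(0.76 − 0.501)/0.0592 = 8.750.
With Q = [Zn²⁺]·P(H₂) / [H⁺]^2, solving for [H⁺] gives log[H⁺] = -4.757, so pH = 4.76.

pH = 4.76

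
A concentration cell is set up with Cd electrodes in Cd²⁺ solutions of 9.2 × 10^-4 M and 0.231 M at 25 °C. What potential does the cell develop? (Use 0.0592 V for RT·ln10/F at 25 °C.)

0.071 V

Both half-cells are Cd²⁺/Cd, so E°_cell = 0. The concentrated side is the cathode; the cell reaction moves Cd²⁺ from high to low concentration with n = 2.
Q = [Cd²⁺]_dilute/[Cd²⁺]_conc = 9.2 × 10^-4/0.231 = 0.00398.
E = 0 − (0.0592/2) log Q = −(0.0592/2)(-2.400) = 0.0710 V.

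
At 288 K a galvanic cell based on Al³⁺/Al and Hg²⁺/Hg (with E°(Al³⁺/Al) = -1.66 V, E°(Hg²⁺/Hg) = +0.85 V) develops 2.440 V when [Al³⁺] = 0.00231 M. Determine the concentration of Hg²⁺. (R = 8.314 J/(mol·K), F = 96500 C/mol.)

From the Nernst equation, ln Q = nF(E° − E)/RT = 6×96500×(2.51 − 2.440)/(8.314×288) = 16.927, so Q = 2.24 × 10^7.
With Q = [Al³⁺]^2/[Hg²⁺]^3 and the known concentrations, [Hg²⁺]^3 in the denominator gives [Hg²⁺] = 6.2 × 10^-5 M.

6.2 × 10^-5 M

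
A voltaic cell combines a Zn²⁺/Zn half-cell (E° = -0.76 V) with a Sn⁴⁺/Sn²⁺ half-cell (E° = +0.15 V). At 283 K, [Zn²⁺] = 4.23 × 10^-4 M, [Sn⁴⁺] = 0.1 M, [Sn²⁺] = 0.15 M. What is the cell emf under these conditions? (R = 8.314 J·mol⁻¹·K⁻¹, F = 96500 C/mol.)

The Sn⁴⁺/Sn²⁺ couple has the higher reduction potential and acts as the cathode, so E°_cell = +0.15 − (-0.76) = 0.91 V.
Balancing electrons gives n = 2; the reaction quotient is Q = [Zn²⁺]·[Sn²⁺]/[Sn⁴⁺] = 6.34 × 10^-4.
E = E° − (RT/nF) ln Q = 0.91 − (8.314×283)/(2×96500) × (-7.363) = 0.910 + 0.090 = 1.000 V.

1.000 V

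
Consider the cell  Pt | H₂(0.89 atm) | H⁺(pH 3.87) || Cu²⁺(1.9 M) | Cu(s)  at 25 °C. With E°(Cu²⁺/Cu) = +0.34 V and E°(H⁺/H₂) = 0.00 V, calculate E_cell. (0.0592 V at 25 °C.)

The Cu²⁺/Cu couple is the cathode, so E°_cell = 0.34 V; n = 2.
[H⁺] = 10^(−3.87) = 1.3 × 10^-4 M, and Q = [H⁺]^2 / ([Cu²⁺]·P(H₂)) = 1.08 × 10^-8.
E = E° − (0.0592/2) log Q = 0.34 − (0.0592/2)(-7.968) = 0.576 V.

0.58 V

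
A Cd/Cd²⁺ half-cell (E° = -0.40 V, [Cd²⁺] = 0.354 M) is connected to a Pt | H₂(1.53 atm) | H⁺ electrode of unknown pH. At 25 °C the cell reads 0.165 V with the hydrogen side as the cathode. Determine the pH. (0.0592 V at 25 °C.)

pH = 4.10

E°_cell = 0.40 V and n = 2.
log Q = n(E° − E)/0.0592 = 2×(0.40 − 0.165)/0.0592 = 7.939.
With Q = [Cd²⁺]·P(H₂) / [H⁺]^2, solving for [H⁺] gives log[H⁺] = -4.103, so pH = 4.10.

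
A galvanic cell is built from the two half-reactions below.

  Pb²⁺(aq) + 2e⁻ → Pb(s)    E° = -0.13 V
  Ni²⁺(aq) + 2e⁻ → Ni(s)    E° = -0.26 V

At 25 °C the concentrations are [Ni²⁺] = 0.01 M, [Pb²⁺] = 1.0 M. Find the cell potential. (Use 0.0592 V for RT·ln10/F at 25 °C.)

0.189 V

The Pb²⁺/Pb couple has the higher reduction potential and acts as the cathode, so E°_cell = -0.13 − (-0.26) = 0.13 V.
Balancing electrons gives n = 2; the reaction quotient is Q = [Ni²⁺]/[Pb²⁺] = 0.0100.
At 25 °C, E = E° − (0.0592/n) log Q = 0.13 − (0.0592/2)(-2.000) = 0.130 + 0.059 = 0.189 V.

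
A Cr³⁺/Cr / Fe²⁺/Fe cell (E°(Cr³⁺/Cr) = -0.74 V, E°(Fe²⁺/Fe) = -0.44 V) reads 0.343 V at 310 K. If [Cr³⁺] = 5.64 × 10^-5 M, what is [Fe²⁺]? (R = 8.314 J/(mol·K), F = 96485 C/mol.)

From the Nernst equation, ln Q = nF(E° − E)/RT = 6×96485×(0.30 − 0.343)/(8.314×310) = -9.658, so Q = 6.39 × 10^-5.
With Q = [Cr³⁺]^2/[Fe²⁺]^3 and the known concentrations, [Fe²⁺]^3 in the denominator gives [Fe²⁺] = 0.037 M.

0.037 M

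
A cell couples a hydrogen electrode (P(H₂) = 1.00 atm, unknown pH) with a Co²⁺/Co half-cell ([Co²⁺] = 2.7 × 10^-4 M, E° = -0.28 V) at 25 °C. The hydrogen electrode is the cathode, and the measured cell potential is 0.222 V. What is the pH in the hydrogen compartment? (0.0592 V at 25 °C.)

E°_cell = 0.28 V and n = 2.
log Q = n(E° − E)/0.0592 = 2×(0.28 − 0.222)/0.0592 = 1.959.
With Q = [Co²⁺]·P(H₂) / [H⁺]^2, solving for [H⁺] gives log[H⁺] = -2.764, so pH = 2.76.

pH = 2.76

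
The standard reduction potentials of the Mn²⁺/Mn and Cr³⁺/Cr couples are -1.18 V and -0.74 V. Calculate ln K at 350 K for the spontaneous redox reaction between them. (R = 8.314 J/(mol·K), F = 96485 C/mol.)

E°_cell = -0.74 − (-1.18) = 0.44 V, with n = 6 electrons transferred.
At equilibrium E = 0, so the Nernst equation gives ln K = nFE°/RT = (6)(96485)(0.44)/((8.314)(350)) = 87.54.

ln K = 87.5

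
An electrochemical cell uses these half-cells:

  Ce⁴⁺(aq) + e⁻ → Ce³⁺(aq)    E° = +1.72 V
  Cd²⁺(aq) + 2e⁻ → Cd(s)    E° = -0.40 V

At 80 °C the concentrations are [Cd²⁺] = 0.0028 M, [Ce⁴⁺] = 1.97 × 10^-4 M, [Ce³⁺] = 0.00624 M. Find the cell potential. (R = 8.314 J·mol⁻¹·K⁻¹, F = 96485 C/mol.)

2.10 V

The Ce⁴⁺/Ce³⁺ couple has the higher reduction potential and acts as the cathode, so E°_cell = +1.72 − (-0.40) = 2.12 V.
Balancing electrons gives n = 2; the reaction quotient is Q = [Cd²⁺]·[Ce³⁺]^2/[Ce⁴⁺]^2 = 2.81.
E = E° − (RT/nF) ln Q = 2.12 − (8.314×353)/(2×96485) × (1.033) = 2.120 − 0.016 = 2.104 V.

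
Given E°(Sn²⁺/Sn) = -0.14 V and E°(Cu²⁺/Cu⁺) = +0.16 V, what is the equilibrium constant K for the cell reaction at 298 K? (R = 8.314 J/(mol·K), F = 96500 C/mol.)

E°_cell = +0.16 − (-0.14) = 0.30 V, with n = 2 electrons transferred.
At equilibrium E = 0, so the Nernst equation gives ln K = nFE°/RT = (2)(96500)(0.30)/((8.314)(298)) = 23.37.
K = e^23.37 = 1.4 × 10^10.

1.4 × 10^10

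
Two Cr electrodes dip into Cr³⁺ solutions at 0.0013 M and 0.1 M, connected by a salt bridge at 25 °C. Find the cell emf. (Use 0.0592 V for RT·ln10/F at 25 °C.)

0.037 V

Both half-cells are Cr³⁺/Cr, so E°_cell = 0. The concentrated side is the cathode; the cell reaction moves Cr³⁺ from high to low concentration with n = 3.
Q = [Cr³⁺]_dilute/[Cr³⁺]_conc = 0.0013/0.1 = 0.0130.
E = 0 − (0.0592/3) log Q = −(0.0592/3)(-1.886) = 0.0372 V.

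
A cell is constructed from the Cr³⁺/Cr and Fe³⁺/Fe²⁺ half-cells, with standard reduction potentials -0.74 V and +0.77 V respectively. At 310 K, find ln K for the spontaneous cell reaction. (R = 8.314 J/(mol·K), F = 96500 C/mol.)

E°_cell = +0.77 − (-0.74) = 1.51 V, with n = 3 electrons transferred.
At equilibrium E = 0, so the Nernst equation gives ln K = nFE°/RT = (3)(96500)(1.51)/((8.314)(310)) = 169.61.

ln K = 169.6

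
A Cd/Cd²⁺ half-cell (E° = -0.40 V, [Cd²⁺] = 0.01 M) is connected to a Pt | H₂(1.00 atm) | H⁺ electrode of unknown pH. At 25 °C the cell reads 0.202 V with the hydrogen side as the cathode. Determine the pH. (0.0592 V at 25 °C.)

pH = 4.34

E°_cell = 0.40 V and n = 2.
log Q = n(E° − E)/0.0592 = 2×(0.40 − 0.202)/0.0592 = 6.689.
With Q = [Cd²⁺]·P(H₂) / [H⁺]^2, solving for [H⁺] gives log[H⁺] = -4.345, so pH = 4.34.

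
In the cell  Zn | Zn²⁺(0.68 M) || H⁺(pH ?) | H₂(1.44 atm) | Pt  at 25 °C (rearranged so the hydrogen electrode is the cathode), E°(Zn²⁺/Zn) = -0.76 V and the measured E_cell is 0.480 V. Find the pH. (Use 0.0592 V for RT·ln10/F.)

E°_cell = 0.76 V and n = 2.
log Q = n(E° − E)/0.0592 = 2×(0.76 − 0.480)/0.0592 = 9.459.
With Q = [Zn²⁺]·P(H₂) / [H⁺]^2, solving for [H⁺] gives log[H⁺] = -4.734, so pH = 4.73.

pH = 4.73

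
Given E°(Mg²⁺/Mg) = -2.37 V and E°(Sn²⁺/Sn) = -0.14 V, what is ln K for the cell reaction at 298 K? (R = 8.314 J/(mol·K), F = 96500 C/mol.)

ln K = 173.7

E°_cell = -0.14 − (-2.37) = 2.23 V, with n = 2 electrons transferred.
At equilibrium E = 0, so the Nernst equation gives ln K = nFE°/RT = (2)(96500)(2.23)/((8.314)(298)) = 173.71.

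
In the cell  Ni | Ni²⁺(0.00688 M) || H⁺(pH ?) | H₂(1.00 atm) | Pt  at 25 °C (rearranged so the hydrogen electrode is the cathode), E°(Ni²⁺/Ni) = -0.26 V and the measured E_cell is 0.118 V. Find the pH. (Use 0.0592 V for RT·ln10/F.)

pH = 3.48

E°_cell = 0.26 V and n = 2.
log Q = n(E° − E)/0.0592 = 2×(0.26 − 0.118)/0.0592 = 4.797.
With Q = [Ni²⁺]·P(H₂) / [H⁺]^2, solving for [H⁺] gives log[H⁺] = -3.480, so pH = 3.48.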